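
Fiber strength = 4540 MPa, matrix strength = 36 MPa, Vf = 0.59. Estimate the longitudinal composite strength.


sigma_1 = sigma_f*Vf + sigma_m*(1-Vf) = 4540*0.59 + 36*0.41 = 2693.4 MPa

2693.4 MPa


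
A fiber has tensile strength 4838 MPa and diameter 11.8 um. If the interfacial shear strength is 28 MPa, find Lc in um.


Lc = sigma_f * d / (2 * tau_i) = 4838 * 11.8 / (2 * 28) = 1019.4 um

1019.4 um


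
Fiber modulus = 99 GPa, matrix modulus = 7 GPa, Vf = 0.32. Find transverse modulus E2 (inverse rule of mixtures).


1/E2 = Vf/Ef + (1-Vf)/Em = 0.32/99 + 0.68/7
E2 = 9.96 GPa

9.96 GPa


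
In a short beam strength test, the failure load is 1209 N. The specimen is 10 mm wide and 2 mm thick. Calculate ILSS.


ILSS = 3F/(4bh) = 3*1209/(4*10*2) = 45.34 MPa

45.34 MPa


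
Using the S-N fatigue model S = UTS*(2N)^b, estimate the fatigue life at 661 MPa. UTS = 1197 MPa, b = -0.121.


N = 0.5 * (S/UTS)^(1/b) = 0.5 * (661/1197)^(1/-0.121) = 67.6573 cycles

67.6573 cycles


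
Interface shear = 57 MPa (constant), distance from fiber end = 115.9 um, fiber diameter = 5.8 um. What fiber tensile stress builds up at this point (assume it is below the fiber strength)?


Force balance: sigma_f * (pi*d^2/4) = tau * (pi*d) * x  ->  sigma_f = 4 * tau * x / d
sigma_f = 4 * 57 * 115.9 / 5.8 = 4556.1 MPa

4556.1 MPa


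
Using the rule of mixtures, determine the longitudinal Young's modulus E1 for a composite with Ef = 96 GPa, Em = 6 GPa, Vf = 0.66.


E1 = Ef*Vf + Em*(1-Vf) = 96*0.66 + 6*0.34 = 65.4 GPa

65.4 GPa


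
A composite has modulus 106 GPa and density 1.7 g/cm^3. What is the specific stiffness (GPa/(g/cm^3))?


Specific stiffness = E/rho = 106/1.7 = 62.4 GPa/(g/cm^3)

62.4 GPa/(g/cm^3)


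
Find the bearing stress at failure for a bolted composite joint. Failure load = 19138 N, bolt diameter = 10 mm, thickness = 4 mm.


sigma_br = F/(d*h) = 19138/(10*4) = 478.5 MPa

478.5 MPa


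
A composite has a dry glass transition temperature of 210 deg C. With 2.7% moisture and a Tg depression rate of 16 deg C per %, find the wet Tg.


Tg_wet = Tg_dry - k*moisture = 210 - 16*2.7 = 166.8 deg C

166.8 deg C


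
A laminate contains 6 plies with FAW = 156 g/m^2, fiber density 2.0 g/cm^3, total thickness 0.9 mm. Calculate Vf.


Vf = n * FAW / (rho_f * h * 1000) = 6 * 156 / (2.0 * 0.9 * 1000) = 0.52

0.52


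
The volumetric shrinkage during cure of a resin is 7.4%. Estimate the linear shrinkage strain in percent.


Linear shrinkage ≈ vol_shrink/3 = 7.4/3 = 2.467%

2.467%


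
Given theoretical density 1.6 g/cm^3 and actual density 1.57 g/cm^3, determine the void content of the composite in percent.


Void% = (rho_theo - rho_actual)/rho_theo * 100 = (1.6 - 1.57)/1.6 * 100 = 1.88%

1.88%


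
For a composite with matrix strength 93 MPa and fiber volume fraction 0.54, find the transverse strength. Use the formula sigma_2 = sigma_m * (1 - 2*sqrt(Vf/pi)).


factor = 1 - 2*sqrt(0.54/pi) = 0.1708
sigma_2 = 93 * 0.1708 = 15.89 MPa

15.89 MPa


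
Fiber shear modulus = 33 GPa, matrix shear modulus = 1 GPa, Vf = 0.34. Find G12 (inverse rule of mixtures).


1/G12 = Vf/Gf + (1-Vf)/Gm = 0.34/33 + 0.66/1
G12 = 1.49 GPa

1.49 GPa


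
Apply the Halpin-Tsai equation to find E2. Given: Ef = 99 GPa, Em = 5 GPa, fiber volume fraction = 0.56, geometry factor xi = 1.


eta = (Ef/Em - 1)/(Ef/Em + xi) = (19.8 - 1)/(19.8 + 1) = 0.9038
E2 = Em*(1+xi*eta*Vf)/(1-eta*Vf) = 15.25 GPa

15.25 GPa


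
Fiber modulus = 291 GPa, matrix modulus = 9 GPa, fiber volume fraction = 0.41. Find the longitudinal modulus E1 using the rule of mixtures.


E1 = Ef*Vf + Em*(1-Vf) = 291*0.41 + 9*0.59 = 124.62 GPa

124.62 GPa


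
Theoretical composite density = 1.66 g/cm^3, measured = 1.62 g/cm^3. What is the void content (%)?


Void% = (rho_theo - rho_actual)/rho_theo * 100 = (1.66 - 1.62)/1.66 * 100 = 2.41%

2.41%


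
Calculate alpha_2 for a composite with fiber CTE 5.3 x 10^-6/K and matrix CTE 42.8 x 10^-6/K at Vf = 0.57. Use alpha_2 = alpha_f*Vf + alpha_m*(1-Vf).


alpha_2 = alpha_f*Vf + alpha_m*(1-Vf) = 5.3*0.57 + 42.8*0.43 = 21.4 x 10^-6/K

21.4 x 10^-6/K


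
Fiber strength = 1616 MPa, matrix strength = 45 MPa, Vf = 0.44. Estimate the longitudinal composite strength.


sigma_1 = sigma_f*Vf + sigma_m*(1-Vf) = 1616*0.44 + 45*0.56 = 736.2 MPa

736.2 MPa


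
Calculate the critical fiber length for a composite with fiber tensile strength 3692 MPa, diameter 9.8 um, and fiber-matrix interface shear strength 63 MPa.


Lc = sigma_f * d / (2 * tau_i) = 3692 * 9.8 / (2 * 63) = 287.2 um

287.2 um


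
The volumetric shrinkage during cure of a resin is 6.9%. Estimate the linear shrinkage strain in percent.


Linear shrinkage ≈ vol_shrink/3 = 6.9/3 = 2.3%

2.3%


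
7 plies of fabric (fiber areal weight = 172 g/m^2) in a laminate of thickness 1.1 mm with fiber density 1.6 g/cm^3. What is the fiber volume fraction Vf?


Vf = n * FAW / (rho_f * h * 1000) = 7 * 172 / (1.6 * 1.1 * 1000) = 0.6841

0.6841


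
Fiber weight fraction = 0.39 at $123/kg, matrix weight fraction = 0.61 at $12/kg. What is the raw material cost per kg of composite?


Cost = cost_f*Wf + cost_m*Wm = 123*0.39 + 12*0.61 = $55.29/kg

$55.29/kg


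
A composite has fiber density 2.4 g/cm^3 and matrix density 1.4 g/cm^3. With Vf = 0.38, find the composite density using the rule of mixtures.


rho_c = rho_f*Vf + rho_m*(1-Vf) = 2.4*0.38 + 1.4*0.62 = 1.78 g/cm^3

1.78 g/cm^3


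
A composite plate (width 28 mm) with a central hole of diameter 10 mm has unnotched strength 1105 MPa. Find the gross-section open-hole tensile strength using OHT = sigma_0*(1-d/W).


OHT = sigma_0*(1-d/W) = 1105*(1-10/28) = 710.4 MPa

710.4 MPa


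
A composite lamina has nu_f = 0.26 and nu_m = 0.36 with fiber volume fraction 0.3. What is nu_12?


nu_12 = nu_f*Vf + nu_m*(1-Vf) = 0.26*0.3 + 0.36*0.7 = 0.33

0.33


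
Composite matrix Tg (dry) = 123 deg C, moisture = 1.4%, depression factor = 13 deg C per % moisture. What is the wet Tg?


Tg_wet = Tg_dry - k*moisture = 123 - 13*1.4 = 104.8 deg C

104.8 deg C


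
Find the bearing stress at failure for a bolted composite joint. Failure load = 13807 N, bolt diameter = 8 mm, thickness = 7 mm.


sigma_br = F/(d*h) = 13807/(8*7) = 246.6 MPa

246.6 MPa


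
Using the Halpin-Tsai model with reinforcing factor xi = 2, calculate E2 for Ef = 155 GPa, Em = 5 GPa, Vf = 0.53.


eta = (Ef/Em - 1)/(Ef/Em + xi) = (31.0 - 1)/(31.0 + 2) = 0.9091
E2 = Em*(1+xi*eta*Vf)/(1-eta*Vf) = 18.95 GPa

18.95 GPa


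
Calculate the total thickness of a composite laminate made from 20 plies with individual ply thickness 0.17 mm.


h = n * t_ply = 20 * 0.17 = 3.4 mm

3.4 mm


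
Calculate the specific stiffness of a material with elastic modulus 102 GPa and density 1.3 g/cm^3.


Specific stiffness = E/rho = 102/1.3 = 78.5 GPa/(g/cm^3)

78.5 GPa/(g/cm^3)


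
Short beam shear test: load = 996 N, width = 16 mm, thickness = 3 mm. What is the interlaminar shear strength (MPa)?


ILSS = 3F/(4bh) = 3*996/(4*16*3) = 15.56 MPa

15.56 MPa


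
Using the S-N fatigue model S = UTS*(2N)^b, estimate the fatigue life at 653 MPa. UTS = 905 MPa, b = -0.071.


N = 0.5 * (S/UTS)^(1/b) = 0.5 * (653/905)^(1/-0.071) = 49.5728 cycles

49.5728 cycles


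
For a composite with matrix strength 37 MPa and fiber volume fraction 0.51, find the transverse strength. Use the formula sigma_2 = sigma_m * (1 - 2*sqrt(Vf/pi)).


factor = 1 - 2*sqrt(0.51/pi) = 0.1942
sigma_2 = 37 * 0.1942 = 7.18 MPa

7.18 MPa


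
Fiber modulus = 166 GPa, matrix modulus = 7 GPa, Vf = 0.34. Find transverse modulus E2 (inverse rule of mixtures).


1/E2 = Vf/Ef + (1-Vf)/Em = 0.34/166 + 0.66/7
E2 = 10.38 GPa

10.38 GPa


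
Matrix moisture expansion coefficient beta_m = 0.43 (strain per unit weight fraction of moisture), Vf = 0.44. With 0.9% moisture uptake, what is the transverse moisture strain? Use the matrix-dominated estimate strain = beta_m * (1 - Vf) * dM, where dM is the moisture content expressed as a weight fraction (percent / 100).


dM = 0.9/100 = 0.009
strain = beta_m * (1-Vf) * dM = 0.43 * 0.56 * 0.009 = 0.0021672

0.0021672


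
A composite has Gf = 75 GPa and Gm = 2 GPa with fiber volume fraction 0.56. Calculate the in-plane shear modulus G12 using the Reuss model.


1/G12 = Vf/Gf + (1-Vf)/Gm = 0.56/75 + 0.44/2
G12 = 4.4 GPa

4.4 GPa


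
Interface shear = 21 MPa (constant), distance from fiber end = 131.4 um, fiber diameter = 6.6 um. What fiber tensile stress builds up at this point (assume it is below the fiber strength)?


Force balance: sigma_f * (pi*d^2/4) = tau * (pi*d) * x  ->  sigma_f = 4 * tau * x / d
sigma_f = 4 * 21 * 131.4 / 6.6 = 1672.4 MPa

1672.4 MPa


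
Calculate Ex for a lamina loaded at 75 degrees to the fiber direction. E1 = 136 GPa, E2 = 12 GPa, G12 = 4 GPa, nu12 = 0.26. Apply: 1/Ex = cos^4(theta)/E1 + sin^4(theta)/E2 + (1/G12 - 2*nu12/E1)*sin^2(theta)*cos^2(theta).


cos^4(75) = 0.004487, sin^4(75) = 0.870513, sin^2(75)*cos^2(75) = 0.0625
1/G12 - 2*nu12/E1 = 1/4 - 2*0.26/136 = 0.246176 GPa^-1
1/Ex = 0.004487/136 + 0.870513/12 + 0.246176*0.0625 = 0.0879617 GPa^-1
Ex = 11.37 GPa

11.37 GPa


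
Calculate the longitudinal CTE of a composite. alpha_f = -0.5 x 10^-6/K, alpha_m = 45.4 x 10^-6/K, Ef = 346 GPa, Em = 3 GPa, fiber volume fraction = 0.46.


E1 = Ef*Vf + Em*(1-Vf) = 160.78
alpha_1 = (alpha_f*Ef*Vf + alpha_m*Em*(1-Vf))/E1 = -0.04 x 10^-6/K

-0.04 x 10^-6/K


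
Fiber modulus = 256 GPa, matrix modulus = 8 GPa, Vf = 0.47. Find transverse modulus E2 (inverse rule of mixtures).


1/E2 = Vf/Ef + (1-Vf)/Em = 0.47/256 + 0.53/8
E2 = 14.69 GPa

14.69 GPa


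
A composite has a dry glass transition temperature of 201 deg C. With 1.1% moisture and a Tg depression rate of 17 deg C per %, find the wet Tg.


Tg_wet = Tg_dry - k*moisture = 201 - 17*1.1 = 182.3 deg C

182.3 deg C


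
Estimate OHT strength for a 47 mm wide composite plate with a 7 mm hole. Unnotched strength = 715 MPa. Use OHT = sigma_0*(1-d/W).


OHT = sigma_0*(1-d/W) = 715*(1-7/47) = 608.5 MPa

608.5 MPa


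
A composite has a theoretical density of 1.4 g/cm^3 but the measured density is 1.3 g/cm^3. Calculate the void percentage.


Void% = (rho_theo - rho_actual)/rho_theo * 100 = (1.4 - 1.3)/1.4 * 100 = 7.14%

7.14%


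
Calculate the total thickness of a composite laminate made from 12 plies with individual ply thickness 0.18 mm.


h = n * t_ply = 12 * 0.18 = 2.16 mm

2.16 mm


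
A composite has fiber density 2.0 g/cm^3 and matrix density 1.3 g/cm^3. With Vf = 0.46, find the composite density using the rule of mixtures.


rho_c = rho_f*Vf + rho_m*(1-Vf) = 2.0*0.46 + 1.3*0.54 = 1.622 g/cm^3

1.622 g/cm^3


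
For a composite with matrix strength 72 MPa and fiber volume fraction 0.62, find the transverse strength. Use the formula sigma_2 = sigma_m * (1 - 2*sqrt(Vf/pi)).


factor = 1 - 2*sqrt(0.62/pi) = 0.1115
sigma_2 = 72 * 0.1115 = 8.03 MPa

8.03 MPa


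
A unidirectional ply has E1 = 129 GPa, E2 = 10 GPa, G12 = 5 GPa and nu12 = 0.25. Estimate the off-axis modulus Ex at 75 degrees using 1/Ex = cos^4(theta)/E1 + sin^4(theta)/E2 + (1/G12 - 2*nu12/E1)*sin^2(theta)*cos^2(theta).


cos^4(75) = 0.004487, sin^4(75) = 0.870513, sin^2(75)*cos^2(75) = 0.0625
1/G12 - 2*nu12/E1 = 1/5 - 2*0.25/129 = 0.196124 GPa^-1
1/Ex = 0.004487/129 + 0.870513/10 + 0.196124*0.0625 = 0.0993438 GPa^-1
Ex = 10.07 GPa

10.07 GPa


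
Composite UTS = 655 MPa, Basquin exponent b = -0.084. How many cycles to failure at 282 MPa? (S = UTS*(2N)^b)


N = 0.5 * (S/UTS)^(1/b) = 0.5 * (282/655)^(1/-0.084) = 11376.7943 cycles

11376.7943 cycles


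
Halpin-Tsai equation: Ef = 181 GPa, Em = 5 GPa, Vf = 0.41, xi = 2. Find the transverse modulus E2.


eta = (Ef/Em - 1)/(Ef/Em + xi) = (36.2 - 1)/(36.2 + 2) = 0.9215
E2 = Em*(1+xi*eta*Vf)/(1-eta*Vf) = 14.11 GPa

14.11 GPa


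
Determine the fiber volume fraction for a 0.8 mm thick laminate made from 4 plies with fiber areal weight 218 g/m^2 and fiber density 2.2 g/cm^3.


Vf = n * FAW / (rho_f * h * 1000) = 4 * 218 / (2.2 * 0.8 * 1000) = 0.4955

0.4955


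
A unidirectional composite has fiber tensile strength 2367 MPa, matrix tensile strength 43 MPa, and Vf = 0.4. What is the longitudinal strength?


sigma_1 = sigma_f*Vf + sigma_m*(1-Vf) = 2367*0.4 + 43*0.6 = 972.6 MPa

972.6 MPa


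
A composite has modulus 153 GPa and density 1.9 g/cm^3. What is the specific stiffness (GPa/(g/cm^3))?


Specific stiffness = E/rho = 153/1.9 = 80.5 GPa/(g/cm^3)

80.5 GPa/(g/cm^3)


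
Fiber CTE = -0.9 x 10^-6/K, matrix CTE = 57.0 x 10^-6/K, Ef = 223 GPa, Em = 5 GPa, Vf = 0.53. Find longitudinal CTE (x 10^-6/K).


E1 = Ef*Vf + Em*(1-Vf) = 120.54
alpha_1 = (alpha_f*Ef*Vf + alpha_m*Em*(1-Vf))/E1 = 0.23 x 10^-6/K

0.23 x 10^-6/K


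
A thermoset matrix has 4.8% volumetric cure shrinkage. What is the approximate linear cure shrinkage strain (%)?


Linear shrinkage ≈ vol_shrink/3 = 4.8/3 = 1.6%

1.6%


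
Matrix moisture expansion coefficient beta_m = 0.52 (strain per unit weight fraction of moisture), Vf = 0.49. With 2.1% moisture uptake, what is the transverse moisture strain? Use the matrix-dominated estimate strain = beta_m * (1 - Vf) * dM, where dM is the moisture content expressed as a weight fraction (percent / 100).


dM = 2.1/100 = 0.021
strain = beta_m * (1-Vf) * dM = 0.52 * 0.51 * 0.021 = 0.0055692

0.0055692


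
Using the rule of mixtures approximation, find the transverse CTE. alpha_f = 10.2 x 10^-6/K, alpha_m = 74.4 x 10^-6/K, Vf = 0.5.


alpha_2 = alpha_f*Vf + alpha_m*(1-Vf) = 10.2*0.5 + 74.4*0.5 = 42.3 x 10^-6/K

42.3 x 10^-6/K


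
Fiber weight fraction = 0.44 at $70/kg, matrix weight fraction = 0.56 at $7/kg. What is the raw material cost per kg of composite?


Cost = cost_f*Wf + cost_m*Wm = 70*0.44 + 7*0.56 = $34.72/kg

$34.72/kg


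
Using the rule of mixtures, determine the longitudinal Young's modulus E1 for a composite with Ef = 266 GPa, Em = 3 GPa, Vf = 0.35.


E1 = Ef*Vf + Em*(1-Vf) = 266*0.35 + 3*0.65 = 95.05 GPa

95.05 GPa


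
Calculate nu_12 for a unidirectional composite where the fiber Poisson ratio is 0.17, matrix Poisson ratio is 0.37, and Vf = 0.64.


nu_12 = nu_f*Vf + nu_m*(1-Vf) = 0.17*0.64 + 0.37*0.36 = 0.242

0.242


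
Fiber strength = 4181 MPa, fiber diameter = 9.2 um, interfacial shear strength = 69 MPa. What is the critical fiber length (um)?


Lc = sigma_f * d / (2 * tau_i) = 4181 * 9.2 / (2 * 69) = 278.7 um

278.7 um


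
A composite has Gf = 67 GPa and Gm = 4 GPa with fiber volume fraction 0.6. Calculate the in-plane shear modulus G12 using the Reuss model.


1/G12 = Vf/Gf + (1-Vf)/Gm = 0.6/67 + 0.4/4
G12 = 9.18 GPa

9.18 GPa


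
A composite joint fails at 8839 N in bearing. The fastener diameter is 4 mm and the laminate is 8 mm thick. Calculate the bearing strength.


sigma_br = F/(d*h) = 8839/(4*8) = 276.2 MPa

276.2 MPa


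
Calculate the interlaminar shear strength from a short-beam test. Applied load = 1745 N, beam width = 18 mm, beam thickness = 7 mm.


ILSS = 3F/(4bh) = 3*1745/(4*18*7) = 10.39 MPa

10.39 MPa


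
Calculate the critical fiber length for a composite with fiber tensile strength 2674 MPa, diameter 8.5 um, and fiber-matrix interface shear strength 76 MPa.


Lc = sigma_f * d / (2 * tau_i) = 2674 * 8.5 / (2 * 76) = 149.5 um

149.5 um


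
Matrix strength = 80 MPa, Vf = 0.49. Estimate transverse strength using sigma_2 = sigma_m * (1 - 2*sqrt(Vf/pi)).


factor = 1 - 2*sqrt(0.49/pi) = 0.2101
sigma_2 = 80 * 0.2101 = 16.81 MPa

16.81 MPa


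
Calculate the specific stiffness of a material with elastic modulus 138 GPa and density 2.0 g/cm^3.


Specific stiffness = E/rho = 138/2.0 = 69.0 GPa/(g/cm^3)

69.0 GPa/(g/cm^3)


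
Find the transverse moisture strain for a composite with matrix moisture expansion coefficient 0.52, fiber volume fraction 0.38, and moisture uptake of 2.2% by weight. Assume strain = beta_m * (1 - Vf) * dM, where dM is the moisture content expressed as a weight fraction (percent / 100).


dM = 2.2/100 = 0.022
strain = beta_m * (1-Vf) * dM = 0.52 * 0.62 * 0.022 = 0.0070928

0.0070928


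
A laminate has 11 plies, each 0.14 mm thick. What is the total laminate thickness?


h = n * t_ply = 11 * 0.14 = 1.54 mm

1.54 mm


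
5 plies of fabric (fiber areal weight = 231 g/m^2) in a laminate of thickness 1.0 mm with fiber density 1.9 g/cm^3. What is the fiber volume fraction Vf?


Vf = n * FAW / (rho_f * h * 1000) = 5 * 231 / (1.9 * 1.0 * 1000) = 0.6079

0.6079


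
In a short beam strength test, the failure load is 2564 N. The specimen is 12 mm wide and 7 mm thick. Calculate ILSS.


ILSS = 3F/(4bh) = 3*2564/(4*12*7) = 22.89 MPa

22.89 MPa


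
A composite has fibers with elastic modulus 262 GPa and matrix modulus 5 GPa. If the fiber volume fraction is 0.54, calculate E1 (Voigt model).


E1 = Ef*Vf + Em*(1-Vf) = 262*0.54 + 5*0.46 = 143.78 GPa

143.78 GPa


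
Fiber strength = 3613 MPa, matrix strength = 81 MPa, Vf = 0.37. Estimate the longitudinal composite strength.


sigma_1 = sigma_f*Vf + sigma_m*(1-Vf) = 3613*0.37 + 81*0.63 = 1387.8 MPa

1387.8 MPa


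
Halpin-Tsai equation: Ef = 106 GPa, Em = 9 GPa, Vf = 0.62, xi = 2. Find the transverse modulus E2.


eta = (Ef/Em - 1)/(Ef/Em + xi) = (11.7778 - 1)/(11.7778 + 2) = 0.7823
E2 = Em*(1+xi*eta*Vf)/(1-eta*Vf) = 34.43 GPa

34.43 GPa


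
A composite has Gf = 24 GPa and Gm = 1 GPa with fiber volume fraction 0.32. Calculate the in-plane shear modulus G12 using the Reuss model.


1/G12 = Vf/Gf + (1-Vf)/Gm = 0.32/24 + 0.68/1
G12 = 1.44 GPa

1.44 GPa


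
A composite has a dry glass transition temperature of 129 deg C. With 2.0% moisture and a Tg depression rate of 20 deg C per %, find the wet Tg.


Tg_wet = Tg_dry - k*moisture = 129 - 20*2.0 = 89.0 deg C

89.0 deg C


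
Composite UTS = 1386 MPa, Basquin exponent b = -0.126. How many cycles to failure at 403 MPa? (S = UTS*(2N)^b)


N = 0.5 * (S/UTS)^(1/b) = 0.5 * (403/1386)^(1/-0.126) = 9048.4594 cycles

9048.4594 cycles


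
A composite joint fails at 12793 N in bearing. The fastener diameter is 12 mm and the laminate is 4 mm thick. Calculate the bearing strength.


sigma_br = F/(d*h) = 12793/(12*4) = 266.5 MPa

266.5 MPa


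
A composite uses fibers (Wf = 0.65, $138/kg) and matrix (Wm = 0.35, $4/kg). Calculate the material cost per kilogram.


Cost = cost_f*Wf + cost_m*Wm = 138*0.65 + 4*0.35 = $91.1/kg

$91.1/kg


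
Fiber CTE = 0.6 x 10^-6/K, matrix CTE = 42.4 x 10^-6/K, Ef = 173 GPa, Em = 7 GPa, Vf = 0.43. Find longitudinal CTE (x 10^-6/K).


E1 = Ef*Vf + Em*(1-Vf) = 78.38
alpha_1 = (alpha_f*Ef*Vf + alpha_m*Em*(1-Vf))/E1 = 2.73 x 10^-6/K

2.73 x 10^-6/K


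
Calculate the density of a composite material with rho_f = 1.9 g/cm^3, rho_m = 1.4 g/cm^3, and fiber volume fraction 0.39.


rho_c = rho_f*Vf + rho_m*(1-Vf) = 1.9*0.39 + 1.4*0.61 = 1.595 g/cm^3

1.595 g/cm^3


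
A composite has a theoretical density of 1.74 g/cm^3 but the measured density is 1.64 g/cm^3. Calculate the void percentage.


Void% = (rho_theo - rho_actual)/rho_theo * 100 = (1.74 - 1.64)/1.74 * 100 = 5.75%

5.75%


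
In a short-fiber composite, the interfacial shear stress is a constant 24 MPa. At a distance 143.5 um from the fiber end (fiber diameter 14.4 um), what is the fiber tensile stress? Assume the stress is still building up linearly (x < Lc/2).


Force balance: sigma_f * (pi*d^2/4) = tau * (pi*d) * x  ->  sigma_f = 4 * tau * x / d
sigma_f = 4 * 24 * 143.5 / 14.4 = 956.7 MPa

956.7 MPa


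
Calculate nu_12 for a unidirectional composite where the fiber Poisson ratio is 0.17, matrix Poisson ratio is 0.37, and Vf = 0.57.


nu_12 = nu_f*Vf + nu_m*(1-Vf) = 0.17*0.57 + 0.37*0.43 = 0.256

0.256


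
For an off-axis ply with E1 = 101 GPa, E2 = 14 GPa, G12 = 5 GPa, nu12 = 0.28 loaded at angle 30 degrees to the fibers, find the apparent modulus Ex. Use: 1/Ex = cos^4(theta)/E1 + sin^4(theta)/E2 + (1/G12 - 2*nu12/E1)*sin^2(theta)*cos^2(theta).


cos^4(30) = 0.5625, sin^4(30) = 0.0625, sin^2(30)*cos^2(30) = 0.1875
1/G12 - 2*nu12/E1 = 1/5 - 2*0.28/101 = 0.194455 GPa^-1
1/Ex = 0.5625/101 + 0.0625/14 + 0.194455*0.1875 = 0.046494 GPa^-1
Ex = 21.51 GPa

21.51 GPa


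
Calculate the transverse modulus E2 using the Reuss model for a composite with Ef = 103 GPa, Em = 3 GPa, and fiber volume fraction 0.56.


1/E2 = Vf/Ef + (1-Vf)/Em = 0.56/103 + 0.44/3
E2 = 6.57 GPa

6.57 GPa


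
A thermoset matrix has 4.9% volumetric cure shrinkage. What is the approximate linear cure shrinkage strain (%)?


Linear shrinkage ≈ vol_shrink/3 = 4.9/3 = 1.633%

1.633%


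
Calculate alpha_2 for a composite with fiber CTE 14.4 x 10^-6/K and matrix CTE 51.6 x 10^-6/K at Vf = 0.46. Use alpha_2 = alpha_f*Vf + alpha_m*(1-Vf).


alpha_2 = alpha_f*Vf + alpha_m*(1-Vf) = 14.4*0.46 + 51.6*0.54 = 34.5 x 10^-6/K

34.5 x 10^-6/K


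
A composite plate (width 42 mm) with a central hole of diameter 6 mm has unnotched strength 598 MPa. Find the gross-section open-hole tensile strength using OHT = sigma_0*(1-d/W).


OHT = sigma_0*(1-d/W) = 598*(1-6/42) = 512.6 MPa

512.6 MPa


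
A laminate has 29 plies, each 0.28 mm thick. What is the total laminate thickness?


h = n * t_ply = 29 * 0.28 = 8.12 mm

8.12 mm


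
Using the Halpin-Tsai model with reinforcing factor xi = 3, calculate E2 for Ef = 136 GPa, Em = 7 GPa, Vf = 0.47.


eta = (Ef/Em - 1)/(Ef/Em + xi) = (19.4286 - 1)/(19.4286 + 3) = 0.8217
E2 = Em*(1+xi*eta*Vf)/(1-eta*Vf) = 24.62 GPa

24.62 GPa


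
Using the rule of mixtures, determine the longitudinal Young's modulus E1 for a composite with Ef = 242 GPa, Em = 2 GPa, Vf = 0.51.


E1 = Ef*Vf + Em*(1-Vf) = 242*0.51 + 2*0.49 = 124.4 GPa

124.4 GPa


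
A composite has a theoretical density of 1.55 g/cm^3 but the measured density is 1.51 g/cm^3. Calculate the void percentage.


Void% = (rho_theo - rho_actual)/rho_theo * 100 = (1.55 - 1.51)/1.55 * 100 = 2.58%

2.58%


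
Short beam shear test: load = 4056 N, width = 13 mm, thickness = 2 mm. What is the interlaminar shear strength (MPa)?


ILSS = 3F/(4bh) = 3*4056/(4*13*2) = 117.0 MPa

117.0 MPa


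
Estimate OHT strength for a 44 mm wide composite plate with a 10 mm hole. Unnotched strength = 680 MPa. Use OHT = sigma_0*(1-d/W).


OHT = sigma_0*(1-d/W) = 680*(1-10/44) = 525.5 MPa

525.5 MPa


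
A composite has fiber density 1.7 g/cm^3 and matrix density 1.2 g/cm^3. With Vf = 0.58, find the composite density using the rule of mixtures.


rho_c = rho_f*Vf + rho_m*(1-Vf) = 1.7*0.58 + 1.2*0.42 = 1.49 g/cm^3

1.49 g/cm^3


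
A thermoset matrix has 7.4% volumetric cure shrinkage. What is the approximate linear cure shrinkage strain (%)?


Linear shrinkage ≈ vol_shrink/3 = 7.4/3 = 2.467%

2.467%


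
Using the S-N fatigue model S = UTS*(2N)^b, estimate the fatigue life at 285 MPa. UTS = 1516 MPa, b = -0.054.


N = 0.5 * (S/UTS)^(1/b) = 0.5 * (285/1516)^(1/-0.054) = 1.3827e+13 cycles

1.3827e+13 cycles


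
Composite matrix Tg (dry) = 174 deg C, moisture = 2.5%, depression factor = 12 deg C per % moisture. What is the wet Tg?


Tg_wet = Tg_dry - k*moisture = 174 - 12*2.5 = 144.0 deg C

144.0 deg C


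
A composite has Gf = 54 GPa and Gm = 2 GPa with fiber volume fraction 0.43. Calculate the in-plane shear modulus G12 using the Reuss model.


1/G12 = Vf/Gf + (1-Vf)/Gm = 0.43/54 + 0.57/2
G12 = 3.41 GPa

3.41 GPa


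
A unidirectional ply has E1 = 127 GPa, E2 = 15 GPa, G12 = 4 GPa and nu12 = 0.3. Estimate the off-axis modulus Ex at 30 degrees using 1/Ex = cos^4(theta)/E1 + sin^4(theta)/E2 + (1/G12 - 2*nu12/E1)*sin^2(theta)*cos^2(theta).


cos^4(30) = 0.5625, sin^4(30) = 0.0625, sin^2(30)*cos^2(30) = 0.1875
1/G12 - 2*nu12/E1 = 1/4 - 2*0.3/127 = 0.245276 GPa^-1
1/Ex = 0.5625/127 + 0.0625/15 + 0.245276*0.1875 = 0.054585 GPa^-1
Ex = 18.32 GPa

18.32 GPa


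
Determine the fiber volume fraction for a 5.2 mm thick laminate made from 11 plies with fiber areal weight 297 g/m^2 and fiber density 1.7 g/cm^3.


Vf = n * FAW / (rho_f * h * 1000) = 11 * 297 / (1.7 * 5.2 * 1000) = 0.3696

0.3696


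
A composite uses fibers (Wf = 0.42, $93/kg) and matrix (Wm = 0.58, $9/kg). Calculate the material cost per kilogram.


Cost = cost_f*Wf + cost_m*Wm = 93*0.42 + 9*0.58 = $44.28/kg

$44.28/kg


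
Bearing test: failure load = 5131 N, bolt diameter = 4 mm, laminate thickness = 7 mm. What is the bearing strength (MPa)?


sigma_br = F/(d*h) = 5131/(4*7) = 183.3 MPa

183.3 MPa


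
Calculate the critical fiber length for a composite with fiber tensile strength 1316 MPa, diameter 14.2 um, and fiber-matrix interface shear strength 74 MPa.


Lc = sigma_f * d / (2 * tau_i) = 1316 * 14.2 / (2 * 74) = 126.3 um

126.3 um


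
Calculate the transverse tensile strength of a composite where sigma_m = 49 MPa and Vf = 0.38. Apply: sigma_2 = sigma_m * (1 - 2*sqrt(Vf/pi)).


factor = 1 - 2*sqrt(0.38/pi) = 0.3044
sigma_2 = 49 * 0.3044 = 14.92 MPa

14.92 MPa


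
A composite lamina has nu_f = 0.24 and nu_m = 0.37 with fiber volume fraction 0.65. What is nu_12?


nu_12 = nu_f*Vf + nu_m*(1-Vf) = 0.24*0.65 + 0.37*0.35 = 0.2855

0.2855


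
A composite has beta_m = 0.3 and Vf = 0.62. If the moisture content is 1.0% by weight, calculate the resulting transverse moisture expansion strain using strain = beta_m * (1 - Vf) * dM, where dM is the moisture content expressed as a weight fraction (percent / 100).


dM = 1.0/100 = 0.01
strain = beta_m * (1-Vf) * dM = 0.3 * 0.38 * 0.01 = 0.00114

0.00114


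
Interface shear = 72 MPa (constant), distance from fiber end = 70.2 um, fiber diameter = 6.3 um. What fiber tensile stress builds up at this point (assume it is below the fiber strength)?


Force balance: sigma_f * (pi*d^2/4) = tau * (pi*d) * x  ->  sigma_f = 4 * tau * x / d
sigma_f = 4 * 72 * 70.2 / 6.3 = 3209.1 MPa

3209.1 MPa


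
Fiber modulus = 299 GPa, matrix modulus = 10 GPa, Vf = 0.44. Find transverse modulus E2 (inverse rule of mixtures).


1/E2 = Vf/Ef + (1-Vf)/Em = 0.44/299 + 0.56/10
E2 = 17.4 GPa

17.4 GPa


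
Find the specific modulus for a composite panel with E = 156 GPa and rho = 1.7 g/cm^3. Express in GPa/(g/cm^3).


Specific stiffness = E/rho = 156/1.7 = 91.8 GPa/(g/cm^3)

91.8 GPa/(g/cm^3)


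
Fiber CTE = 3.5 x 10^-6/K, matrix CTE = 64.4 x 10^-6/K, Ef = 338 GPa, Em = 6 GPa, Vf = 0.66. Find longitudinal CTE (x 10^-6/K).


E1 = Ef*Vf + Em*(1-Vf) = 225.12
alpha_1 = (alpha_f*Ef*Vf + alpha_m*Em*(1-Vf))/E1 = 4.05 x 10^-6/K

4.05 x 10^-6/K


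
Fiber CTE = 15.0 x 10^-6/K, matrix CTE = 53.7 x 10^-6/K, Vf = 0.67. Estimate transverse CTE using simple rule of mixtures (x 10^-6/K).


alpha_2 = alpha_f*Vf + alpha_m*(1-Vf) = 15.0*0.67 + 53.7*0.33 = 27.8 x 10^-6/K

27.8 x 10^-6/K


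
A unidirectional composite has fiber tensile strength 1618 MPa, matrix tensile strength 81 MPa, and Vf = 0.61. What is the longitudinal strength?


sigma_1 = sigma_f*Vf + sigma_m*(1-Vf) = 1618*0.61 + 81*0.39 = 1018.6 MPa

1018.6 MPa


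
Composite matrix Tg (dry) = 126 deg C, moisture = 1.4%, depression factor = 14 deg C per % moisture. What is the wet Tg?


Tg_wet = Tg_dry - k*moisture = 126 - 14*1.4 = 106.4 deg C

106.4 deg C


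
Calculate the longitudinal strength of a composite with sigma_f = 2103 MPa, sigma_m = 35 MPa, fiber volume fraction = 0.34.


sigma_1 = sigma_f*Vf + sigma_m*(1-Vf) = 2103*0.34 + 35*0.66 = 738.1 MPa

738.1 MPa


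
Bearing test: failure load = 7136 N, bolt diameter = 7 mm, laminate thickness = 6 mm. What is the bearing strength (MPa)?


sigma_br = F/(d*h) = 7136/(7*6) = 169.9 MPa

169.9 MPa


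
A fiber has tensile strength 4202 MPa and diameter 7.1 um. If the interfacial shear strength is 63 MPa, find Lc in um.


Lc = sigma_f * d / (2 * tau_i) = 4202 * 7.1 / (2 * 63) = 236.8 um

236.8 um


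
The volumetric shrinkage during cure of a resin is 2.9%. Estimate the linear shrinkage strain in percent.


Linear shrinkage ≈ vol_shrink/3 = 2.9/3 = 0.967%

0.967%


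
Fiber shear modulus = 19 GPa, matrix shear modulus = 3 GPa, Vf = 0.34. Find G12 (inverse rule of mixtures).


1/G12 = Vf/Gf + (1-Vf)/Gm = 0.34/19 + 0.66/3
G12 = 4.2 GPa

4.2 GPa


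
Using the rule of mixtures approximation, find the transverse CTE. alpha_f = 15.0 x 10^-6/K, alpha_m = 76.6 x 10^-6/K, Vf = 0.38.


alpha_2 = alpha_f*Vf + alpha_m*(1-Vf) = 15.0*0.38 + 76.6*0.62 = 53.2 x 10^-6/K

53.2 x 10^-6/K


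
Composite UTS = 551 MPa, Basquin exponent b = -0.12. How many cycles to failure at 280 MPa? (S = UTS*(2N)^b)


N = 0.5 * (S/UTS)^(1/b) = 0.5 * (280/551)^(1/-0.12) = 140.9018 cycles

140.9018 cycles


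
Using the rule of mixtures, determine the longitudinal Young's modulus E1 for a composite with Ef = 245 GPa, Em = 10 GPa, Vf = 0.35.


E1 = Ef*Vf + Em*(1-Vf) = 245*0.35 + 10*0.65 = 92.25 GPa

92.25 GPa


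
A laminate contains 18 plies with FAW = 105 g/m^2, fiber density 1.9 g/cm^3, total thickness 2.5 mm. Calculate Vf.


Vf = n * FAW / (rho_f * h * 1000) = 18 * 105 / (1.9 * 2.5 * 1000) = 0.3979

0.3979


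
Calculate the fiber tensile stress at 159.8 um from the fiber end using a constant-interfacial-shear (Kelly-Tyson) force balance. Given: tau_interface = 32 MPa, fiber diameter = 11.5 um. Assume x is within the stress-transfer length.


Force balance: sigma_f * (pi*d^2/4) = tau * (pi*d) * x  ->  sigma_f = 4 * tau * x / d
sigma_f = 4 * 32 * 159.8 / 11.5 = 1778.6 MPa

1778.6 MPa


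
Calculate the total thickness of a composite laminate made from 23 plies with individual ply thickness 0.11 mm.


h = n * t_ply = 23 * 0.11 = 2.53 mm

2.53 mm


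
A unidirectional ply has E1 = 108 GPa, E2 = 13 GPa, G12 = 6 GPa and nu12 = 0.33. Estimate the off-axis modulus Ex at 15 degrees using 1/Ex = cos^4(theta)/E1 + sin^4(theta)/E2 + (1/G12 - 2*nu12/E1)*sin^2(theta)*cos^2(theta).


cos^4(15) = 0.870513, sin^4(15) = 0.004487, sin^2(15)*cos^2(15) = 0.0625
1/G12 - 2*nu12/E1 = 1/6 - 2*0.33/108 = 0.160556 GPa^-1
1/Ex = 0.870513/108 + 0.004487/13 + 0.160556*0.0625 = 0.0184402 GPa^-1
Ex = 54.23 GPa

54.23 GPa


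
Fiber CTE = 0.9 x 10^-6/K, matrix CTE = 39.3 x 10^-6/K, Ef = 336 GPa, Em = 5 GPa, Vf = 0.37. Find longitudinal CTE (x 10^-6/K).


E1 = Ef*Vf + Em*(1-Vf) = 127.47
alpha_1 = (alpha_f*Ef*Vf + alpha_m*Em*(1-Vf))/E1 = 1.85 x 10^-6/K

1.85 x 10^-6/K


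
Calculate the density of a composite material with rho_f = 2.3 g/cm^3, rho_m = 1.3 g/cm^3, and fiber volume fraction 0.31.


rho_c = rho_f*Vf + rho_m*(1-Vf) = 2.3*0.31 + 1.3*0.69 = 1.61 g/cm^3

1.61 g/cm^3


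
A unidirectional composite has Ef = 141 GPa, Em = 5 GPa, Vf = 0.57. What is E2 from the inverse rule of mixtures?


1/E2 = Vf/Ef + (1-Vf)/Em = 0.57/141 + 0.43/5
E2 = 11.11 GPa

11.11 GPa


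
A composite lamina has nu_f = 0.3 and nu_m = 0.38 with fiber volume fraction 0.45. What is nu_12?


nu_12 = nu_f*Vf + nu_m*(1-Vf) = 0.3*0.45 + 0.38*0.55 = 0.344

0.344


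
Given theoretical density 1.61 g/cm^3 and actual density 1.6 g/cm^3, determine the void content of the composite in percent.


Void% = (rho_theo - rho_actual)/rho_theo * 100 = (1.61 - 1.6)/1.61 * 100 = 0.62%

0.62%


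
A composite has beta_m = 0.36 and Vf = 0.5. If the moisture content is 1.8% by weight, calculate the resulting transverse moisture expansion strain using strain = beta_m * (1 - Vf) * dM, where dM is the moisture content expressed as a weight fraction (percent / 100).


dM = 1.8/100 = 0.018
strain = beta_m * (1-Vf) * dM = 0.36 * 0.5 * 0.018 = 0.00324

0.00324


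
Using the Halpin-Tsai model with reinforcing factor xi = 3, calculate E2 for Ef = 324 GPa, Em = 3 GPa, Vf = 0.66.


eta = (Ef/Em - 1)/(Ef/Em + xi) = (108.0 - 1)/(108.0 + 3) = 0.964
E2 = Em*(1+xi*eta*Vf)/(1-eta*Vf) = 23.99 GPa

23.99 GPa


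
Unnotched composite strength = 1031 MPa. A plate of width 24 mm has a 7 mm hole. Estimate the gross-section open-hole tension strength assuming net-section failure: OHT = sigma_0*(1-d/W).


OHT = sigma_0*(1-d/W) = 1031*(1-7/24) = 730.3 MPa

730.3 MPa


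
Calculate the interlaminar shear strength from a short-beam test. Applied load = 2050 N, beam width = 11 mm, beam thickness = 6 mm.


ILSS = 3F/(4bh) = 3*2050/(4*11*6) = 23.3 MPa

23.3 MPa


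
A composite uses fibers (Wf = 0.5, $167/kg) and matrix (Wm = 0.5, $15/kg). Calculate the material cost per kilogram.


Cost = cost_f*Wf + cost_m*Wm = 167*0.5 + 15*0.5 = $91.0/kg

$91.0/kg


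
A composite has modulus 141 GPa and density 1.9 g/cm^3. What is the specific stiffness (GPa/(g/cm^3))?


Specific stiffness = E/rho = 141/1.9 = 74.2 GPa/(g/cm^3)

74.2 GPa/(g/cm^3)


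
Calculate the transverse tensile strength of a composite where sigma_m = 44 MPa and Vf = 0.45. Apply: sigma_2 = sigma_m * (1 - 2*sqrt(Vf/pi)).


factor = 1 - 2*sqrt(0.45/pi) = 0.2431
sigma_2 = 44 * 0.2431 = 10.69 MPa

10.69 MPa


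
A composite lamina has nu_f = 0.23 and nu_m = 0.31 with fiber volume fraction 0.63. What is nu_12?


nu_12 = nu_f*Vf + nu_m*(1-Vf) = 0.23*0.63 + 0.31*0.37 = 0.2596

0.2596


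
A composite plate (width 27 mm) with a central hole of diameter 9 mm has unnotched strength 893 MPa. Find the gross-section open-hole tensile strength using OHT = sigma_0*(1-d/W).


OHT = sigma_0*(1-d/W) = 893*(1-9/27) = 595.3 MPa

595.3 MPa


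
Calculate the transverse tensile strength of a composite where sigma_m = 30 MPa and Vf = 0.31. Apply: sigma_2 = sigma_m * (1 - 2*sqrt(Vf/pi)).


factor = 1 - 2*sqrt(0.31/pi) = 0.3717
sigma_2 = 30 * 0.3717 = 11.15 MPa

11.15 MPa


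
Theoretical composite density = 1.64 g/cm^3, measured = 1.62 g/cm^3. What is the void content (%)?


Void% = (rho_theo - rho_actual)/rho_theo * 100 = (1.64 - 1.62)/1.64 * 100 = 1.22%

1.22%


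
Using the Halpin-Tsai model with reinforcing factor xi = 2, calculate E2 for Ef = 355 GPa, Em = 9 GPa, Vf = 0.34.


eta = (Ef/Em - 1)/(Ef/Em + xi) = (39.4444 - 1)/(39.4444 + 2) = 0.9276
E2 = Em*(1+xi*eta*Vf)/(1-eta*Vf) = 21.44 GPa

21.44 GPa


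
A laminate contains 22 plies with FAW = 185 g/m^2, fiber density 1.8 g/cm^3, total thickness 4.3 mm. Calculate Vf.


Vf = n * FAW / (rho_f * h * 1000) = 22 * 185 / (1.8 * 4.3 * 1000) = 0.5258

0.5258


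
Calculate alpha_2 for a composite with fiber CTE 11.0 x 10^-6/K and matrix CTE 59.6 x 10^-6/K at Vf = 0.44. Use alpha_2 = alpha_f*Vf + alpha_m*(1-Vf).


alpha_2 = alpha_f*Vf + alpha_m*(1-Vf) = 11.0*0.44 + 59.6*0.56 = 38.2 x 10^-6/K

38.2 x 10^-6/K


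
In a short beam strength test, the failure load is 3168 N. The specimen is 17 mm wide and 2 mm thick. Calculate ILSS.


ILSS = 3F/(4bh) = 3*3168/(4*17*2) = 69.88 MPa

69.88 MPa


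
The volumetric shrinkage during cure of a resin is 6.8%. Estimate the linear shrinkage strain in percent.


Linear shrinkage ≈ vol_shrink/3 = 6.8/3 = 2.267%

2.267%


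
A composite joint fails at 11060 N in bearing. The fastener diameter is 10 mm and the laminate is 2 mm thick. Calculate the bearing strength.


sigma_br = F/(d*h) = 11060/(10*2) = 553.0 MPa

553.0 MPa


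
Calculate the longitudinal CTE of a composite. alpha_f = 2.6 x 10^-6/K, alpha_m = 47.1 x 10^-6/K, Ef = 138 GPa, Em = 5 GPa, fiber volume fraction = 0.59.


E1 = Ef*Vf + Em*(1-Vf) = 83.47
alpha_1 = (alpha_f*Ef*Vf + alpha_m*Em*(1-Vf))/E1 = 3.69 x 10^-6/K

3.69 x 10^-6/K


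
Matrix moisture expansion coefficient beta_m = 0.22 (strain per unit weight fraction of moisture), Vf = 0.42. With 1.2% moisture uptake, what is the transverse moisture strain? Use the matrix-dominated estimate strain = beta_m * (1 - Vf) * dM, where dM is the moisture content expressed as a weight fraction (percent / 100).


dM = 1.2/100 = 0.012
strain = beta_m * (1-Vf) * dM = 0.22 * 0.58 * 0.012 = 0.0015312

0.0015312


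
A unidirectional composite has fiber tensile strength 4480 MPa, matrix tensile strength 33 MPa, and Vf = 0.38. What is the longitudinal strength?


sigma_1 = sigma_f*Vf + sigma_m*(1-Vf) = 4480*0.38 + 33*0.62 = 1722.9 MPa

1722.9 MPa


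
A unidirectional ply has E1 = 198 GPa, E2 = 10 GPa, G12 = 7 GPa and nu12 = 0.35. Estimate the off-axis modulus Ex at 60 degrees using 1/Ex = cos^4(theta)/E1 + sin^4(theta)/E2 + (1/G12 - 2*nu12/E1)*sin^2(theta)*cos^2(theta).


cos^4(60) = 0.0625, sin^4(60) = 0.5625, sin^2(60)*cos^2(60) = 0.1875
1/G12 - 2*nu12/E1 = 1/7 - 2*0.35/198 = 0.139322 GPa^-1
1/Ex = 0.0625/198 + 0.5625/10 + 0.139322*0.1875 = 0.0826885 GPa^-1
Ex = 12.09 GPa

12.09 GPa


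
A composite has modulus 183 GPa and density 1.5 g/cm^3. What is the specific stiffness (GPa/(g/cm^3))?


Specific stiffness = E/rho = 183/1.5 = 122.0 GPa/(g/cm^3)

122.0 GPa/(g/cm^3)


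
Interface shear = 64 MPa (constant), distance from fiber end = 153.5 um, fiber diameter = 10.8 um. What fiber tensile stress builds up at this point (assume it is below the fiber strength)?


Force balance: sigma_f * (pi*d^2/4) = tau * (pi*d) * x  ->  sigma_f = 4 * tau * x / d
sigma_f = 4 * 64 * 153.5 / 10.8 = 3638.5 MPa

3638.5 MPa


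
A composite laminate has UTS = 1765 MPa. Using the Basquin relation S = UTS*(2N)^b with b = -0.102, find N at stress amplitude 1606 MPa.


N = 0.5 * (S/UTS)^(1/b) = 0.5 * (1606/1765)^(1/-0.102) = 1.2616 cycles

1.2616 cycles


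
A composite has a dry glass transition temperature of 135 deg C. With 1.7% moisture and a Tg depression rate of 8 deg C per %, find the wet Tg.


Tg_wet = Tg_dry - k*moisture = 135 - 8*1.7 = 121.4 deg C

121.4 deg C


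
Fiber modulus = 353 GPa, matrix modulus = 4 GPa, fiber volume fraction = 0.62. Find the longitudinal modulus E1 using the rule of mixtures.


E1 = Ef*Vf + Em*(1-Vf) = 353*0.62 + 4*0.38 = 220.38 GPa

220.38 GPa


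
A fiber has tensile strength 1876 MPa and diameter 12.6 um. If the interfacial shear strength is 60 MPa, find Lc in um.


Lc = sigma_f * d / (2 * tau_i) = 1876 * 12.6 / (2 * 60) = 197.0 um

197.0 um


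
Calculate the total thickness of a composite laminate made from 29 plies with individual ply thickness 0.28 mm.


h = n * t_ply = 29 * 0.28 = 8.12 mm

8.12 mm


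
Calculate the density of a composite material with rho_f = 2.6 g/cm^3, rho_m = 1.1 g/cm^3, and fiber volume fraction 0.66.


rho_c = rho_f*Vf + rho_m*(1-Vf) = 2.6*0.66 + 1.1*0.34 = 2.09 g/cm^3

2.09 g/cm^3


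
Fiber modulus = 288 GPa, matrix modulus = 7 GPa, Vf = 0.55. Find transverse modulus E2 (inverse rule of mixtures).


1/E2 = Vf/Ef + (1-Vf)/Em = 0.55/288 + 0.45/7
E2 = 15.11 GPa

15.11 GPa


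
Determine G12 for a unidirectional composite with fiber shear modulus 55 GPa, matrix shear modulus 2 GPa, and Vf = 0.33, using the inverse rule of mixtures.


1/G12 = Vf/Gf + (1-Vf)/Gm = 0.33/55 + 0.67/2
G12 = 2.93 GPa

2.93 GPa


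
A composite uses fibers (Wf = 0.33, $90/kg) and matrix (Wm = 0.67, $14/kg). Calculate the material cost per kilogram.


Cost = cost_f*Wf + cost_m*Wm = 90*0.33 + 14*0.67 = $39.08/kg

$39.08/kg


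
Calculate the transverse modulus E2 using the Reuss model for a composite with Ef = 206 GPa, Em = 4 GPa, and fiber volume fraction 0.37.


1/E2 = Vf/Ef + (1-Vf)/Em = 0.37/206 + 0.63/4
E2 = 6.28 GPa

6.28 GPa


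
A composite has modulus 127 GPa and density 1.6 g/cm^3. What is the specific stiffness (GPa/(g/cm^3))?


Specific stiffness = E/rho = 127/1.6 = 79.4 GPa/(g/cm^3)

79.4 GPa/(g/cm^3)


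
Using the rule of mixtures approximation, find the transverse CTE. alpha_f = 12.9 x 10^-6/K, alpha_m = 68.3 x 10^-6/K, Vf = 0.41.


alpha_2 = alpha_f*Vf + alpha_m*(1-Vf) = 12.9*0.41 + 68.3*0.59 = 45.6 x 10^-6/K

45.6 x 10^-6/K


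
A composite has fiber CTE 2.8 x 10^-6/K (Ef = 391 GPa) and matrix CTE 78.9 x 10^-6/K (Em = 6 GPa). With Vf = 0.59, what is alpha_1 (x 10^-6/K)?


E1 = Ef*Vf + Em*(1-Vf) = 233.15
alpha_1 = (alpha_f*Ef*Vf + alpha_m*Em*(1-Vf))/E1 = 3.6 x 10^-6/K

3.6 x 10^-6/K
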